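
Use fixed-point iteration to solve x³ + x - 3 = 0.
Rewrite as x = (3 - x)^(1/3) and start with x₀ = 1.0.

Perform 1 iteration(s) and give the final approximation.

Equation: x³ + x - 3 = 0
Fixed-point form: x = (3 - x)^(1/3)
x₀ = 1.0

x_1 = g(1.000000) = 1.259921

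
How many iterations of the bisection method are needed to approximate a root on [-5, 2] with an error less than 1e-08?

We need (b-a)/2^n ≤ 1e-08
(2 - (-5))/2^n ≤ 1e-08
7/2^n ≤ 1e-08
2^n ≥ 700000000
n ≥ log₂(700000000) = 29.38
n ≥ 30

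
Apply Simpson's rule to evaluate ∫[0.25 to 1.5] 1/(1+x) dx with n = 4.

f(x) = 1/(1+x)
a = 0.25, b = 1.5, n = 4
h = (b - a)/n = 0.312500

Simpson's rule: (h/3)[f(x₀) + 4f(x₁) + 2f(x₂) + ... + f(xₙ)]

x_0 = 0.2500, f(x_0) = 0.800000, coefficient = 1
x_1 = 0.5625, f(x_1) = 0.640000, coefficient = 4
x_2 = 0.8750, f(x_2) = 0.533333, coefficient = 2
x_3 = 1.1875, f(x_3) = 0.457143, coefficient = 4
x_4 = 1.5000, f(x_4) = 0.400000, coefficient = 1

I ≈ (0.312500/3) × 6.655238 = 0.693254
Exact value: 0.693147
Error: 0.000107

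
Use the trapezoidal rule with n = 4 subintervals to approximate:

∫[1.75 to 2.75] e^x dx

f(x) = e^x
a = 1.75, b = 2.75, n = 4
h = (b - a)/n = 0.250000

Trapezoidal rule: (h/2)[f(x₀) + 2f(x₁) + 2f(x₂) + ... + f(xₙ)]

x_0 = 1.7500, f(x_0) = 5.754603, coefficient = 1
x_1 = 2.0000, f(x_1) = 7.389056, coefficient = 2
x_2 = 2.2500, f(x_2) = 9.487736, coefficient = 2
x_3 = 2.5000, f(x_3) = 12.182494, coefficient = 2
x_4 = 2.7500, f(x_4) = 15.642632, coefficient = 1

I ≈ (0.250000/2) × 79.515806 = 9.939476
Exact value: 9.888029
Error: 0.051447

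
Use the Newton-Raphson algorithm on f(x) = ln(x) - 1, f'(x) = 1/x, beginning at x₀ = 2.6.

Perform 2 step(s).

f(x) = ln(x) - 1
f'(x) = 1/x
x₀ = 2.6

Newton-Raphson formula: x_{n+1} = x_n - f(x_n)/f'(x_n)

Iteration 1:
  f(2.600000) = -0.044489
  f'(2.600000) = 0.384615
  x_1 = 2.600000 - (-0.044489)/0.384615 = 2.715670
Iteration 2:
  f(2.715670) = -0.000961
  f'(2.715670) = 0.368233
  x_2 = 2.715670 - (-0.000961)/0.368233 = 2.718281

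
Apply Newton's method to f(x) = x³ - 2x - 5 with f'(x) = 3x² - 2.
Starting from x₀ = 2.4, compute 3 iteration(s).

f(x) = x³ - 2x - 5
f'(x) = 3x² - 2
x₀ = 2.4

Newton-Raphson formula: x_{n+1} = x_n - f(x_n)/f'(x_n)

Iteration 1:
  f(2.400000) = 4.024000
  f'(2.400000) = 15.280000
  x_1 = 2.400000 - 4.024000/15.280000 = 2.136649
Iteration 2:
  f(2.136649) = 0.481082
  f'(2.136649) = 11.695810
  x_2 = 2.136649 - 0.481082/11.695810 = 2.095516
Iteration 3:
  f(2.095516) = 0.010775
  f'(2.095516) = 11.173567
  x_3 = 2.095516 - 0.010775/11.173567 = 2.094552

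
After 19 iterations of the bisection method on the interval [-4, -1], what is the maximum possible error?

Bisection error bound: |error| ≤ (b-a)/2^n
|error| ≤ (-1 - (-4))/2^19 = 3/2^19
|error| ≤ 0.0000057220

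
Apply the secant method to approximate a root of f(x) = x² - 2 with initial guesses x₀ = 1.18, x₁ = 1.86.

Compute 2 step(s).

f(x) = x² - 2
x₀ = 1.18, x₁ = 1.86

Secant formula: x_{n+1} = x_n - f(x_n)(x_n - x_{n-1})/(f(x_n) - f(x_{n-1}))

Iteration 1:
  f(1.180000) = -0.607600
  f(1.860000) = 1.459600
  x_2 = 1.860000 - 1.459600×(1.860000 - 1.180000)/(1.459600 - (-0.607600))
       = 1.379868
Iteration 2:
  f(1.860000) = 1.459600
  f(1.379868) = -0.095963
  x_3 = 1.379868 - (-0.095963)×(1.379868 - 1.860000)/(-0.095963 - 1.459600)
       = 1.409488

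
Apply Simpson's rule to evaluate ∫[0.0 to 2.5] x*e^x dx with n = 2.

f(x) = x*e^x
a = 0.0, b = 2.5, n = 2
h = (b - a)/n = 1.250000

Simpson's rule: (h/3)[f(x₀) + 4f(x₁) + 2f(x₂) + ... + f(xₙ)]

x_0 = 0.0000, f(x_0) = 0.000000, coefficient = 1
x_1 = 1.2500, f(x_1) = 4.362929, coefficient = 4
x_2 = 2.5000, f(x_2) = 30.456235, coefficient = 1

I ≈ (1.250000/3) × 47.907950 = 19.961646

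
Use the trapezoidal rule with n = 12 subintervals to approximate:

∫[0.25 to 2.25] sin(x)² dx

f(x) = sin(x)²
a = 0.25, b = 2.25, n = 12
h = (b - a)/n = 0.166667

Trapezoidal rule: (h/2)[f(x₀) + 2f(x₁) + 2f(x₂) + ... + f(xₙ)]

x_0 = 0.2500, f(x_0) = 0.061209, coefficient = 1
x_1 = 0.4167, f(x_1) = 0.163794, coefficient = 2
x_2 = 0.5833, f(x_2) = 0.303391, coefficient = 2
x_3 = 0.7500, f(x_3) = 0.464631, coefficient = 2
x_4 = 0.9167, f(x_4) = 0.629766, coefficient = 2
x_5 = 1.0833, f(x_5) = 0.780615, coefficient = 2
x_6 = 1.2500, f(x_6) = 0.900572, coefficient = 2
x_7 = 1.4167, f(x_7) = 0.976432, coefficient = 2
x_8 = 1.5833, f(x_8) = 0.999843, coefficient = 2
x_9 = 1.7500, f(x_9) = 0.968228, coefficient = 2
x_10 = 1.9167, f(x_10) = 0.885068, coefficient = 2
x_11 = 2.0833, f(x_11) = 0.759518, coefficient = 2
x_12 = 2.2500, f(x_12) = 0.605398, coefficient = 1

I ≈ (0.166667/2) × 16.330321 = 1.360860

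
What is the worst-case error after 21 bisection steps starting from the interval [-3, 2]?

Bisection error bound: |error| ≤ (b-a)/2^n
|error| ≤ (2 - (-3))/2^21 = 5/2^21
|error| ≤ 0.0000023842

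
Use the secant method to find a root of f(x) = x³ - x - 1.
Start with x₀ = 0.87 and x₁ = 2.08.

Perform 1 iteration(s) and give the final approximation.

f(x) = x³ - x - 1
x₀ = 0.87, x₁ = 2.08

Secant formula: x_{n+1} = x_n - f(x_n)(x_n - x_{n-1})/(f(x_n) - f(x_{n-1}))

Iteration 1:
  f(0.870000) = -1.211497
  f(2.080000) = 5.918912
  x_2 = 2.080000 - 5.918912×(2.080000 - 0.870000)/(5.918912 - (-1.211497))
       = 1.075586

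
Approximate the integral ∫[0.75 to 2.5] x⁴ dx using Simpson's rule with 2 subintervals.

f(x) = x⁴
a = 0.75, b = 2.5, n = 2
h = (b - a)/n = 0.875000

Simpson's rule: (h/3)[f(x₀) + 4f(x₁) + 2f(x₂) + ... + f(xₙ)]

x_0 = 0.7500, f(x_0) = 0.316406, coefficient = 1
x_1 = 1.6250, f(x_1) = 6.972900, coefficient = 4
x_2 = 2.5000, f(x_2) = 39.062500, coefficient = 1

I ≈ (0.875000/3) × 67.270508 = 19.620565
Exact value: 19.483789
Error: 0.136776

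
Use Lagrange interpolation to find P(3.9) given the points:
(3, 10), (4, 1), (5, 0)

Lagrange interpolation formula:
P(x) = Σ yᵢ × Lᵢ(x)
where Lᵢ(x) = Π_{j≠i} (x - xⱼ)/(xᵢ - xⱼ)

L_0(3.9) = (3.9 - 4)/(3 - 4) × (3.9 - 5)/(3 - 5) = 0.055000
L_1(3.9) = (3.9 - 3)/(4 - 3) × (3.9 - 5)/(4 - 5) = 0.990000
L_2(3.9) = (3.9 - 3)/(5 - 3) × (3.9 - 4)/(5 - 4) = -0.045000

P(3.9) = 10×L_0(3.9) + 1×L_1(3.9) + 0×L_2(3.9)
P(3.9) = 1.540000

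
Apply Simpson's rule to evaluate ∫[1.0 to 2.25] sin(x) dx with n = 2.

f(x) = sin(x)
a = 1.0, b = 2.25, n = 2
h = (b - a)/n = 0.625000

Simpson's rule: (h/3)[f(x₀) + 4f(x₁) + 2f(x₂) + ... + f(xₙ)]

x_0 = 1.0000, f(x_0) = 0.841471, coefficient = 1
x_1 = 1.6250, f(x_1) = 0.998531, coefficient = 4
x_2 = 2.2500, f(x_2) = 0.778073, coefficient = 1

I ≈ (0.625000/3) × 5.613670 = 1.169514
Exact value: 1.168476
Error: 0.001039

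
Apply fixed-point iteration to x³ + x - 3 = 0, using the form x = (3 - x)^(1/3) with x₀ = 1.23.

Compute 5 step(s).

Equation: x³ + x - 3 = 0
Fixed-point form: x = (3 - x)^(1/3)
x₀ = 1.23

x_1 = g(1.230000) = 1.209645
x_2 = g(1.209645) = 1.214264
x_3 = g(1.214264) = 1.213219
x_4 = g(1.213219) = 1.213455
x_5 = g(1.213455) = 1.213402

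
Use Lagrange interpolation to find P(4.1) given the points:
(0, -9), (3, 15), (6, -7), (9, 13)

Lagrange interpolation formula:
P(x) = Σ yᵢ × Lᵢ(x)
where Lᵢ(x) = Π_{j≠i} (x - xⱼ)/(xᵢ - xⱼ)

L_0(4.1) = (4.1 - 3)/(0 - 3) × (4.1 - 6)/(0 - 6) × (4.1 - 9)/(0 - 9) = -0.063216
L_1(4.1) = (4.1 - 0)/(3 - 0) × (4.1 - 6)/(3 - 6) × (4.1 - 9)/(3 - 9) = 0.706870
L_2(4.1) = (4.1 - 0)/(6 - 0) × (4.1 - 3)/(6 - 3) × (4.1 - 9)/(6 - 9) = 0.409241
L_3(4.1) = (4.1 - 0)/(9 - 0) × (4.1 - 3)/(9 - 3) × (4.1 - 6)/(9 - 6) = -0.052895

P(4.1) = (-9)×L_0(4.1) + 15×L_1(4.1) + (-7)×L_2(4.1) + 13×L_3(4.1)
P(4.1) = 7.619679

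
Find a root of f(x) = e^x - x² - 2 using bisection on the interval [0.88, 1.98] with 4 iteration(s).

f(x) = e^x - x² - 2
Initial interval: [0.88, 1.98]

Iteration 1:
  c_1 = (0.880000 + 1.980000)/2 = 1.430000
  f(c_1) = f(1.430000) = 0.133799
  f(a) × f(c) < 0, new interval: [0.880000, 1.430000]
Iteration 2:
  c_2 = (0.880000 + 1.430000)/2 = 1.155000
  f(c_2) = f(1.155000) = -0.160002
  f(a) × f(c) ≥ 0, new interval: [1.155000, 1.430000]
Iteration 3:
  c_3 = (1.155000 + 1.430000)/2 = 1.292500
  f(c_3) = f(1.292500) = -0.028676
  f(a) × f(c) ≥ 0, new interval: [1.292500, 1.430000]
Iteration 4:
  c_4 = (1.292500 + 1.430000)/2 = 1.361250
  f(c_4) = f(1.361250) = 0.048065
  f(a) × f(c) < 0, new interval: [1.292500, 1.361250]

After 4 iteration(s), the approximation is c_4 = 1.361250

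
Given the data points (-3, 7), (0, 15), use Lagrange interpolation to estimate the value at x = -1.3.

Lagrange interpolation formula:
P(x) = Σ yᵢ × Lᵢ(x)
where Lᵢ(x) = Π_{j≠i} (x - xⱼ)/(xᵢ - xⱼ)

L_0(-1.3) = (-1.3 - 0)/(-3 - 0) = 0.433333
L_1(-1.3) = (-1.3 - (-3))/(0 - (-3)) = 0.566667

P(-1.3) = 7×L_0(-1.3) + 15×L_1(-1.3)
P(-1.3) = 11.533333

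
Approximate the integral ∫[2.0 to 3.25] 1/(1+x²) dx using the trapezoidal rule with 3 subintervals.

f(x) = 1/(1+x²)
a = 2.0, b = 3.25, n = 3
h = (b - a)/n = 0.416667

Trapezoidal rule: (h/2)[f(x₀) + 2f(x₁) + 2f(x₂) + ... + f(xₙ)]

x_0 = 2.0000, f(x_0) = 0.200000, coefficient = 1
x_1 = 2.4167, f(x_1) = 0.146193, coefficient = 2
x_2 = 2.8333, f(x_2) = 0.110769, coefficient = 2
x_3 = 3.2500, f(x_3) = 0.086486, coefficient = 1

I ≈ (0.416667/2) × 0.800411 = 0.166752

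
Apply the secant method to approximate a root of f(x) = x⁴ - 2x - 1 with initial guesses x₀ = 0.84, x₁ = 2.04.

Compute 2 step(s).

f(x) = x⁴ - 2x - 1
x₀ = 0.84, x₁ = 2.04

Secant formula: x_{n+1} = x_n - f(x_n)(x_n - x_{n-1})/(f(x_n) - f(x_{n-1}))

Iteration 1:
  f(0.840000) = -2.182129
  f(2.040000) = 12.238915
  x_2 = 2.040000 - 12.238915×(2.040000 - 0.840000)/(12.238915 - (-2.182129))
       = 1.021579
Iteration 2:
  f(2.040000) = 12.238915
  f(1.021579) = -1.954008
  x_3 = 1.021579 - (-1.954008)×(1.021579 - 2.040000)/(-1.954008 - 12.238915)
       = 1.161790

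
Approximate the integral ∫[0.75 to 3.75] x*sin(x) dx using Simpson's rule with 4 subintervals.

f(x) = x*sin(x)
a = 0.75, b = 3.75, n = 4
h = (b - a)/n = 0.750000

Simpson's rule: (h/3)[f(x₀) + 4f(x₁) + 2f(x₂) + ... + f(xₙ)]

x_0 = 0.7500, f(x_0) = 0.511229, coefficient = 1
x_1 = 1.5000, f(x_1) = 1.496242, coefficient = 4
x_2 = 2.2500, f(x_2) = 1.750665, coefficient = 2
x_3 = 3.0000, f(x_3) = 0.423360, coefficient = 4
x_4 = 3.7500, f(x_4) = -2.143355, coefficient = 1

I ≈ (0.750000/3) × 9.547614 = 2.386903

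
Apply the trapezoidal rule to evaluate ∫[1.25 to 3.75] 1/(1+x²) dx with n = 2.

f(x) = 1/(1+x²)
a = 1.25, b = 3.75, n = 2
h = (b - a)/n = 1.250000

Trapezoidal rule: (h/2)[f(x₀) + 2f(x₁) + 2f(x₂) + ... + f(xₙ)]

x_0 = 1.2500, f(x_0) = 0.390244, coefficient = 1
x_1 = 2.5000, f(x_1) = 0.137931, coefficient = 2
x_2 = 3.7500, f(x_2) = 0.066390, coefficient = 1

I ≈ (1.250000/2) × 0.732496 = 0.457810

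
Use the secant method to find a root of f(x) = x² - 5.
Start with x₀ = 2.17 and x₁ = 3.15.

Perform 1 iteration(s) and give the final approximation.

f(x) = x² - 5
x₀ = 2.17, x₁ = 3.15

Secant formula: x_{n+1} = x_n - f(x_n)(x_n - x_{n-1})/(f(x_n) - f(x_{n-1}))

Iteration 1:
  f(2.170000) = -0.291100
  f(3.150000) = 4.922500
  x_2 = 3.150000 - 4.922500×(3.150000 - 2.170000)/(4.922500 - (-0.291100))
       = 2.224718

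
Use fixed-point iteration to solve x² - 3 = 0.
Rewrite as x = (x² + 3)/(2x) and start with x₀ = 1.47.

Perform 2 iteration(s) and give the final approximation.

Equation: x² - 3 = 0
Fixed-point form: x = (x² + 3)/(2x)
x₀ = 1.47

x_1 = g(1.470000) = 1.755408
x_2 = g(1.755408) = 1.732206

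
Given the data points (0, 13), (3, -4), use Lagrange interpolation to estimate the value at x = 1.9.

Lagrange interpolation formula:
P(x) = Σ yᵢ × Lᵢ(x)
where Lᵢ(x) = Π_{j≠i} (x - xⱼ)/(xᵢ - xⱼ)

L_0(1.9) = (1.9 - 3)/(0 - 3) = 0.366667
L_1(1.9) = (1.9 - 0)/(3 - 0) = 0.633333

P(1.9) = 13×L_0(1.9) + (-4)×L_1(1.9)
P(1.9) = 2.233333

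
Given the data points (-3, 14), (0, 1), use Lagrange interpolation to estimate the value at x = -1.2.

Lagrange interpolation formula:
P(x) = Σ yᵢ × Lᵢ(x)
where Lᵢ(x) = Π_{j≠i} (x - xⱼ)/(xᵢ - xⱼ)

L_0(-1.2) = (-1.2 - 0)/(-3 - 0) = 0.400000
L_1(-1.2) = (-1.2 - (-3))/(0 - (-3)) = 0.600000

P(-1.2) = 14×L_0(-1.2) + 1×L_1(-1.2)
P(-1.2) = 6.200000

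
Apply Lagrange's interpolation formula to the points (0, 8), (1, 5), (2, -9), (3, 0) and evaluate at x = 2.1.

Lagrange interpolation formula:
P(x) = Σ yᵢ × Lᵢ(x)
where Lᵢ(x) = Π_{j≠i} (x - xⱼ)/(xᵢ - xⱼ)

L_0(2.1) = (2.1 - 1)/(0 - 1) × (2.1 - 2)/(0 - 2) × (2.1 - 3)/(0 - 3) = 0.016500
L_1(2.1) = (2.1 - 0)/(1 - 0) × (2.1 - 2)/(1 - 2) × (2.1 - 3)/(1 - 3) = -0.094500
L_2(2.1) = (2.1 - 0)/(2 - 0) × (2.1 - 1)/(2 - 1) × (2.1 - 3)/(2 - 3) = 1.039500
L_3(2.1) = (2.1 - 0)/(3 - 0) × (2.1 - 1)/(3 - 1) × (2.1 - 2)/(3 - 2) = 0.038500

P(2.1) = 8×L_0(2.1) + 5×L_1(2.1) + (-9)×L_2(2.1) + 0×L_3(2.1)
P(2.1) = -9.696000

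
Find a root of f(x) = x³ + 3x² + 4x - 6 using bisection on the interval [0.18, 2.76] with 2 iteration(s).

f(x) = x³ + 3x² + 4x - 6
Initial interval: [0.18, 2.76]

Iteration 1:
  c_1 = (0.180000 + 2.760000)/2 = 1.470000
  f(c_1) = f(1.470000) = 9.539223
  f(a) × f(c) < 0, new interval: [0.180000, 1.470000]
Iteration 2:
  c_2 = (0.180000 + 1.470000)/2 = 0.825000
  f(c_2) = f(0.825000) = -0.096609
  f(a) × f(c) ≥ 0, new interval: [0.825000, 1.470000]

After 2 iteration(s), the approximation is c_2 = 0.825000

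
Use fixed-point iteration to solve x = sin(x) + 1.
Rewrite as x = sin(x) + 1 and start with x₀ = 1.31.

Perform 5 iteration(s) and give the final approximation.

Equation: x = sin(x) + 1
Fixed-point form: x = sin(x) + 1
x₀ = 1.31

x_1 = g(1.310000) = 1.966185
x_2 = g(1.966185) = 1.922847
x_3 = g(1.922847) = 1.938668
x_4 = g(1.938668) = 1.933095
x_5 = g(1.933095) = 1.935085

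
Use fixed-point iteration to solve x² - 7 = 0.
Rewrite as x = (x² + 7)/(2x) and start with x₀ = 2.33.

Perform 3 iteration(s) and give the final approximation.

Equation: x² - 7 = 0
Fixed-point form: x = (x² + 7)/(2x)
x₀ = 2.33

x_1 = g(2.330000) = 2.667146
x_2 = g(2.667146) = 2.645837
x_3 = g(2.645837) = 2.645751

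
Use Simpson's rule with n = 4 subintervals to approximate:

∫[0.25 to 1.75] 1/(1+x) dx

f(x) = 1/(1+x)
a = 0.25, b = 1.75, n = 4
h = (b - a)/n = 0.375000

Simpson's rule: (h/3)[f(x₀) + 4f(x₁) + 2f(x₂) + ... + f(xₙ)]

x_0 = 0.2500, f(x_0) = 0.800000, coefficient = 1
x_1 = 0.6250, f(x_1) = 0.615385, coefficient = 4
x_2 = 1.0000, f(x_2) = 0.500000, coefficient = 2
x_3 = 1.3750, f(x_3) = 0.421053, coefficient = 4
x_4 = 1.7500, f(x_4) = 0.363636, coefficient = 1

I ≈ (0.375000/3) × 6.309385 = 0.788673
Exact value: 0.788457
Error: 0.000216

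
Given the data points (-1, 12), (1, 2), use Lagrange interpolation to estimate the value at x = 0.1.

Lagrange interpolation formula:
P(x) = Σ yᵢ × Lᵢ(x)
where Lᵢ(x) = Π_{j≠i} (x - xⱼ)/(xᵢ - xⱼ)

L_0(0.1) = (0.1 - 1)/(-1 - 1) = 0.450000
L_1(0.1) = (0.1 - (-1))/(1 - (-1)) = 0.550000

P(0.1) = 12×L_0(0.1) + 2×L_1(0.1)
P(0.1) = 6.500000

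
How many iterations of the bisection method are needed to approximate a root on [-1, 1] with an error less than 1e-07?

We need (b-a)/2^n ≤ 1e-07
(1 - (-1))/2^n ≤ 1e-07
2/2^n ≤ 1e-07
2^n ≥ 20000000
n ≥ log₂(20000000) = 24.25
n ≥ 25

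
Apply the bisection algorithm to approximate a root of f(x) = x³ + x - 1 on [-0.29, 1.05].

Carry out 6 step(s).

f(x) = x³ + x - 1
Initial interval: [-0.29, 1.05]

Iteration 1:
  c_1 = (-0.290000 + 1.050000)/2 = 0.380000
  f(c_1) = f(0.380000) = -0.565128
  f(a) × f(c) ≥ 0, new interval: [0.380000, 1.050000]
Iteration 2:
  c_2 = (0.380000 + 1.050000)/2 = 0.715000
  f(c_2) = f(0.715000) = 0.080526
  f(a) × f(c) < 0, new interval: [0.380000, 0.715000]
Iteration 3:
  c_3 = (0.380000 + 0.715000)/2 = 0.547500
  f(c_3) = f(0.547500) = -0.288383
  f(a) × f(c) ≥ 0, new interval: [0.547500, 0.715000]
Iteration 4:
  c_4 = (0.547500 + 0.715000)/2 = 0.631250
  f(c_4) = f(0.631250) = -0.117212
  f(a) × f(c) ≥ 0, new interval: [0.631250, 0.715000]
Iteration 5:
  c_5 = (0.631250 + 0.715000)/2 = 0.673125
  f(c_5) = f(0.673125) = -0.021884
  f(a) × f(c) ≥ 0, new interval: [0.673125, 0.715000]
Iteration 6:
  c_6 = (0.673125 + 0.715000)/2 = 0.694063
  f(c_6) = f(0.694063) = 0.028408
  f(a) × f(c) < 0, new interval: [0.673125, 0.694063]

After 6 iteration(s), the approximation is c_6 = 0.694063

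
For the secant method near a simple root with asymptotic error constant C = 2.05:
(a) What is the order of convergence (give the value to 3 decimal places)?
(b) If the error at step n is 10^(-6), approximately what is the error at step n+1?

(a) Secant method has superlinear convergence with order φ = (1+√5)/2 ≈ 1.618.
    This means |e_{n+1}| ≈ C|e_n|^1.618.

(b) With |e_n| = 10^(-6) and C = 2.05:
    |e_{n+1}| ≈ 2.05 × (10^(-6))^1.618 = 2.05 × 10^(-9.71)

(a) ≈ 1.618 (golden ratio); (b) |e_{n+1}| ≈ 4.014e-10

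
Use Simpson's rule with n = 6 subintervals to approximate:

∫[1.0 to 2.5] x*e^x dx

f(x) = x*e^x
a = 1.0, b = 2.5, n = 6
h = (b - a)/n = 0.250000

Simpson's rule: (h/3)[f(x₀) + 4f(x₁) + 2f(x₂) + ... + f(xₙ)]

x_0 = 1.0000, f(x_0) = 2.718282, coefficient = 1
x_1 = 1.2500, f(x_1) = 4.362929, coefficient = 4
x_2 = 1.5000, f(x_2) = 6.722534, coefficient = 2
x_3 = 1.7500, f(x_3) = 10.070555, coefficient = 4
x_4 = 2.0000, f(x_4) = 14.778112, coefficient = 2
x_5 = 2.2500, f(x_5) = 21.347406, coefficient = 4
x_6 = 2.5000, f(x_6) = 30.456235, coefficient = 1

I ≈ (0.250000/3) × 219.299364 = 18.274947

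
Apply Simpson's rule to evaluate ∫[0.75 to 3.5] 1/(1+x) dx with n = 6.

f(x) = 1/(1+x)
a = 0.75, b = 3.5, n = 6
h = (b - a)/n = 0.458333

Simpson's rule: (h/3)[f(x₀) + 4f(x₁) + 2f(x₂) + ... + f(xₙ)]

x_0 = 0.7500, f(x_0) = 0.571429, coefficient = 1
x_1 = 1.2083, f(x_1) = 0.452830, coefficient = 4
x_2 = 1.6667, f(x_2) = 0.375000, coefficient = 2
x_3 = 2.1250, f(x_3) = 0.320000, coefficient = 4
x_4 = 2.5833, f(x_4) = 0.279070, coefficient = 2
x_5 = 3.0417, f(x_5) = 0.247423, coefficient = 4
x_6 = 3.5000, f(x_6) = 0.222222, coefficient = 1

I ≈ (0.458333/3) × 6.182802 = 0.944595
Exact value: 0.944462
Error: 0.000133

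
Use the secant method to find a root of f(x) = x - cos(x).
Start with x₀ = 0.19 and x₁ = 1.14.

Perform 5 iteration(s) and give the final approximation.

f(x) = x - cos(x)
x₀ = 0.19, x₁ = 1.14

Secant formula: x_{n+1} = x_n - f(x_n)(x_n - x_{n-1})/(f(x_n) - f(x_{n-1}))

Iteration 1:
  f(0.190000) = -0.792004
  f(1.140000) = 0.722405
  x_2 = 1.140000 - 0.722405×(1.140000 - 0.190000)/(0.722405 - (-0.792004))
       = 0.686830
Iteration 2:
  f(1.140000) = 0.722405
  f(0.686830) = -0.086430
  x_3 = 0.686830 - (-0.086430)×(0.686830 - 1.140000)/(-0.086430 - 0.722405)
       = 0.735255
Iteration 3:
  f(0.686830) = -0.086430
  f(0.735255) = -0.006406
  x_4 = 0.735255 - (-0.006406)×(0.735255 - 0.686830)/(-0.006406 - (-0.086430))
       = 0.739131
Iteration 4:
  f(0.735255) = -0.006406
  f(0.739131) = 0.000076
  x_5 = 0.739131 - 0.000076×(0.739131 - 0.735255)/(0.000076 - (-0.006406))
       = 0.739085
Iteration 5:
  f(0.739131) = 0.000076
  f(0.739085) = 0.000000
  x_6 = 0.739085 - 0.000000×(0.739085 - 0.739131)/(0.000000 - 0.000076)
       = 0.739085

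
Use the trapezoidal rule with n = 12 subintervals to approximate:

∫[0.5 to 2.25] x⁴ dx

f(x) = x⁴
a = 0.5, b = 2.25, n = 12
h = (b - a)/n = 0.145833

Trapezoidal rule: (h/2)[f(x₀) + 2f(x₁) + 2f(x₂) + ... + f(xₙ)]

x_0 = 0.5000, f(x_0) = 0.062500, coefficient = 1
x_1 = 0.6458, f(x_1) = 0.173973, coefficient = 2
x_2 = 0.7917, f(x_2) = 0.392798, coefficient = 2
x_3 = 0.9375, f(x_3) = 0.772476, coefficient = 2
x_4 = 1.0833, f(x_4) = 1.377363, coefficient = 2
x_5 = 1.2292, f(x_5) = 2.282670, coefficient = 2
x_6 = 1.3750, f(x_6) = 3.574463, coefficient = 2
x_7 = 1.5208, f(x_7) = 5.349664, coefficient = 2
x_8 = 1.6667, f(x_8) = 7.716049, coefficient = 2
x_9 = 1.8125, f(x_9) = 10.792252, coefficient = 2
x_10 = 1.9583, f(x_10) = 14.707758, coefficient = 2
x_11 = 2.1042, f(x_11) = 19.602910, coefficient = 2
x_12 = 2.2500, f(x_12) = 25.628906, coefficient = 1

I ≈ (0.145833/2) × 159.176157 = 11.606595
Exact value: 11.526758
Error: 0.079837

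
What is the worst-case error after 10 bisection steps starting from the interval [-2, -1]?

Bisection error bound: |error| ≤ (b-a)/2^n
|error| ≤ (-1 - (-2))/2^10 = 1/2^10
|error| ≤ 0.0009765625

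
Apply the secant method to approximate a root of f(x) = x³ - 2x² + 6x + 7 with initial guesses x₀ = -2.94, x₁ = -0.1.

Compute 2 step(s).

f(x) = x³ - 2x² + 6x + 7
x₀ = -2.94, x₁ = -0.1

Secant formula: x_{n+1} = x_n - f(x_n)(x_n - x_{n-1})/(f(x_n) - f(x_{n-1}))

Iteration 1:
  f(-2.940000) = -53.339384
  f(-0.100000) = 6.379000
  x_2 = -0.100000 - 6.379000×(-0.100000 - (-2.940000))/(6.379000 - (-53.339384))
       = -0.403363
Iteration 2:
  f(-0.100000) = 6.379000
  f(-0.403363) = 4.188789
  x_3 = -0.403363 - 4.188789×(-0.403363 - (-0.100000))/(4.188789 - 6.379000)
       = -0.983547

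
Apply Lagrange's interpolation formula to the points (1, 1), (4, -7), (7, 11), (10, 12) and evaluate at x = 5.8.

Lagrange interpolation formula:
P(x) = Σ yᵢ × Lᵢ(x)
where Lᵢ(x) = Π_{j≠i} (x - xⱼ)/(xᵢ - xⱼ)

L_0(5.8) = (5.8 - 4)/(1 - 4) × (5.8 - 7)/(1 - 7) × (5.8 - 10)/(1 - 10) = -0.056000
L_1(5.8) = (5.8 - 1)/(4 - 1) × (5.8 - 7)/(4 - 7) × (5.8 - 10)/(4 - 10) = 0.448000
L_2(5.8) = (5.8 - 1)/(7 - 1) × (5.8 - 4)/(7 - 4) × (5.8 - 10)/(7 - 10) = 0.672000
L_3(5.8) = (5.8 - 1)/(10 - 1) × (5.8 - 4)/(10 - 4) × (5.8 - 7)/(10 - 7) = -0.064000

P(5.8) = 1×L_0(5.8) + (-7)×L_1(5.8) + 11×L_2(5.8) + 12×L_3(5.8)
P(5.8) = 3.432000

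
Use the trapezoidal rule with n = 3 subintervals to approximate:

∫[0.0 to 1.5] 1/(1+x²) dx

f(x) = 1/(1+x²)
a = 0.0, b = 1.5, n = 3
h = (b - a)/n = 0.500000

Trapezoidal rule: (h/2)[f(x₀) + 2f(x₁) + 2f(x₂) + ... + f(xₙ)]

x_0 = 0.0000, f(x_0) = 1.000000, coefficient = 1
x_1 = 0.5000, f(x_1) = 0.800000, coefficient = 2
x_2 = 1.0000, f(x_2) = 0.500000, coefficient = 2
x_3 = 1.5000, f(x_3) = 0.307692, coefficient = 1

I ≈ (0.500000/2) × 3.907692 = 0.976923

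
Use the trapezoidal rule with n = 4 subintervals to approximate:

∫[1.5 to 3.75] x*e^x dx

f(x) = x*e^x
a = 1.5, b = 3.75, n = 4
h = (b - a)/n = 0.562500

Trapezoidal rule: (h/2)[f(x₀) + 2f(x₁) + 2f(x₂) + ... + f(xₙ)]

x_0 = 1.5000, f(x_0) = 6.722534, coefficient = 1
x_1 = 2.0625, f(x_1) = 16.222819, coefficient = 2
x_2 = 2.6250, f(x_2) = 36.237007, coefficient = 2
x_3 = 3.1875, f(x_3) = 77.226056, coefficient = 2
x_4 = 3.7500, f(x_4) = 159.454058, coefficient = 1

I ≈ (0.562500/2) × 425.548355 = 119.685475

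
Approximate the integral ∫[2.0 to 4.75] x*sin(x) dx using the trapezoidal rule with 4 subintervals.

f(x) = x*sin(x)
a = 2.0, b = 4.75, n = 4
h = (b - a)/n = 0.687500

Trapezoidal rule: (h/2)[f(x₀) + 2f(x₁) + 2f(x₂) + ... + f(xₙ)]

x_0 = 2.0000, f(x_0) = 1.818595, coefficient = 1
x_1 = 2.6875, f(x_1) = 1.178864, coefficient = 2
x_2 = 3.3750, f(x_2) = -0.780617, coefficient = 2
x_3 = 4.0625, f(x_3) = -3.234363, coefficient = 2
x_4 = 4.7500, f(x_4) = -4.746641, coefficient = 1

I ≈ (0.687500/2) × -8.600278 = -2.956345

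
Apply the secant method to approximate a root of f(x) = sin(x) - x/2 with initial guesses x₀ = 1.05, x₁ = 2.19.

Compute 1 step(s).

f(x) = sin(x) - x/2
x₀ = 1.05, x₁ = 2.19

Secant formula: x_{n+1} = x_n - f(x_n)(x_n - x_{n-1})/(f(x_n) - f(x_{n-1}))

Iteration 1:
  f(1.050000) = 0.342423
  f(2.190000) = -0.280659
  x_2 = 2.190000 - (-0.280659)×(2.190000 - 1.050000)/(-0.280659 - 0.342423)
       = 1.676502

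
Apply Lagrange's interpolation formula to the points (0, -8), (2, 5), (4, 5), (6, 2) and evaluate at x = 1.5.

Lagrange interpolation formula:
P(x) = Σ yᵢ × Lᵢ(x)
where Lᵢ(x) = Π_{j≠i} (x - xⱼ)/(xᵢ - xⱼ)

L_0(1.5) = (1.5 - 2)/(0 - 2) × (1.5 - 4)/(0 - 4) × (1.5 - 6)/(0 - 6) = 0.117188
L_1(1.5) = (1.5 - 0)/(2 - 0) × (1.5 - 4)/(2 - 4) × (1.5 - 6)/(2 - 6) = 1.054688
L_2(1.5) = (1.5 - 0)/(4 - 0) × (1.5 - 2)/(4 - 2) × (1.5 - 6)/(4 - 6) = -0.210938
L_3(1.5) = (1.5 - 0)/(6 - 0) × (1.5 - 2)/(6 - 2) × (1.5 - 4)/(6 - 4) = 0.039062

P(1.5) = (-8)×L_0(1.5) + 5×L_1(1.5) + 5×L_2(1.5) + 2×L_3(1.5)
P(1.5) = 3.359375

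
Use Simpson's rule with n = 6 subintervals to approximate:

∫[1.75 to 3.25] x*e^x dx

f(x) = x*e^x
a = 1.75, b = 3.25, n = 6
h = (b - a)/n = 0.250000

Simpson's rule: (h/3)[f(x₀) + 4f(x₁) + 2f(x₂) + ... + f(xₙ)]

x_0 = 1.7500, f(x_0) = 10.070555, coefficient = 1
x_1 = 2.0000, f(x_1) = 14.778112, coefficient = 4
x_2 = 2.2500, f(x_2) = 21.347406, coefficient = 2
x_3 = 2.5000, f(x_3) = 30.456235, coefficient = 4
x_4 = 2.7500, f(x_4) = 43.017238, coefficient = 2
x_5 = 3.0000, f(x_5) = 60.256611, coefficient = 4
x_6 = 3.2500, f(x_6) = 83.818605, coefficient = 1

I ≈ (0.250000/3) × 644.582278 = 53.715190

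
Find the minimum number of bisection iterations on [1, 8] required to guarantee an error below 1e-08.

We need (b-a)/2^n ≤ 1e-08
(8 - 1)/2^n ≤ 1e-08
7/2^n ≤ 1e-08
2^n ≥ 700000000
n ≥ log₂(700000000) = 29.38
n ≥ 30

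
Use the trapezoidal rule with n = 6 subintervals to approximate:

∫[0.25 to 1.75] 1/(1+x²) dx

f(x) = 1/(1+x²)
a = 0.25, b = 1.75, n = 6
h = (b - a)/n = 0.250000

Trapezoidal rule: (h/2)[f(x₀) + 2f(x₁) + 2f(x₂) + ... + f(xₙ)]

x_0 = 0.2500, f(x_0) = 0.941176, coefficient = 1
x_1 = 0.5000, f(x_1) = 0.800000, coefficient = 2
x_2 = 0.7500, f(x_2) = 0.640000, coefficient = 2
x_3 = 1.0000, f(x_3) = 0.500000, coefficient = 2
x_4 = 1.2500, f(x_4) = 0.390244, coefficient = 2
x_5 = 1.5000, f(x_5) = 0.307692, coefficient = 2
x_6 = 1.7500, f(x_6) = 0.246154, coefficient = 1

I ≈ (0.250000/2) × 6.463203 = 0.807900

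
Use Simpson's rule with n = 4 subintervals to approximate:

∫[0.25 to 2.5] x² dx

f(x) = x²
a = 0.25, b = 2.5, n = 4
h = (b - a)/n = 0.562500

Simpson's rule: (h/3)[f(x₀) + 4f(x₁) + 2f(x₂) + ... + f(xₙ)]

x_0 = 0.2500, f(x_0) = 0.062500, coefficient = 1
x_1 = 0.8125, f(x_1) = 0.660156, coefficient = 4
x_2 = 1.3750, f(x_2) = 1.890625, coefficient = 2
x_3 = 1.9375, f(x_3) = 3.753906, coefficient = 4
x_4 = 2.5000, f(x_4) = 6.250000, coefficient = 1

I ≈ (0.562500/3) × 27.750000 = 5.203125
Exact value: 5.203125
Error: 0.000000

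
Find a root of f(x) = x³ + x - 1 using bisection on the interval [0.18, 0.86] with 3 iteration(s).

f(x) = x³ + x - 1
Initial interval: [0.18, 0.86]

Iteration 1:
  c_1 = (0.180000 + 0.860000)/2 = 0.520000
  f(c_1) = f(0.520000) = -0.339392
  f(a) × f(c) ≥ 0, new interval: [0.520000, 0.860000]
Iteration 2:
  c_2 = (0.520000 + 0.860000)/2 = 0.690000
  f(c_2) = f(0.690000) = 0.018509
  f(a) × f(c) < 0, new interval: [0.520000, 0.690000]
Iteration 3:
  c_3 = (0.520000 + 0.690000)/2 = 0.605000
  f(c_3) = f(0.605000) = -0.173555
  f(a) × f(c) ≥ 0, new interval: [0.605000, 0.690000]

After 3 iteration(s), the approximation is c_3 = 0.605000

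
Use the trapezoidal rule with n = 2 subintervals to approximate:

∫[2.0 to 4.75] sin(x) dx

f(x) = sin(x)
a = 2.0, b = 4.75, n = 2
h = (b - a)/n = 1.375000

Trapezoidal rule: (h/2)[f(x₀) + 2f(x₁) + 2f(x₂) + ... + f(xₙ)]

x_0 = 2.0000, f(x_0) = 0.909297, coefficient = 1
x_1 = 3.3750, f(x_1) = -0.231294, coefficient = 2
x_2 = 4.7500, f(x_2) = -0.999293, coefficient = 1

I ≈ (1.375000/2) × -0.552583 = -0.379901
Exact value: -0.453749
Error: 0.073848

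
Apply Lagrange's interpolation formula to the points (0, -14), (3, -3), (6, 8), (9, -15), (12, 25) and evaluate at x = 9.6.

Lagrange interpolation formula:
P(x) = Σ yᵢ × Lᵢ(x)
where Lᵢ(x) = Π_{j≠i} (x - xⱼ)/(xᵢ - xⱼ)

L_0(9.6) = (9.6 - 3)/(0 - 3) × (9.6 - 6)/(0 - 6) × (9.6 - 9)/(0 - 9) × (9.6 - 12)/(0 - 12) = -0.017600
L_1(9.6) = (9.6 - 0)/(3 - 0) × (9.6 - 6)/(3 - 6) × (9.6 - 9)/(3 - 9) × (9.6 - 12)/(3 - 12) = 0.102400
L_2(9.6) = (9.6 - 0)/(6 - 0) × (9.6 - 3)/(6 - 3) × (9.6 - 9)/(6 - 9) × (9.6 - 12)/(6 - 12) = -0.281600
L_3(9.6) = (9.6 - 0)/(9 - 0) × (9.6 - 3)/(9 - 3) × (9.6 - 6)/(9 - 6) × (9.6 - 12)/(9 - 12) = 1.126400
L_4(9.6) = (9.6 - 0)/(12 - 0) × (9.6 - 3)/(12 - 3) × (9.6 - 6)/(12 - 6) × (9.6 - 9)/(12 - 9) = 0.070400

P(9.6) = (-14)×L_0(9.6) + (-3)×L_1(9.6) + 8×L_2(9.6) + (-15)×L_3(9.6) + 25×L_4(9.6)
P(9.6) = -17.449600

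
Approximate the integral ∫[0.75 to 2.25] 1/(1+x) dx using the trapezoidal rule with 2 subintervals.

f(x) = 1/(1+x)
a = 0.75, b = 2.25, n = 2
h = (b - a)/n = 0.750000

Trapezoidal rule: (h/2)[f(x₀) + 2f(x₁) + 2f(x₂) + ... + f(xₙ)]

x_0 = 0.7500, f(x_0) = 0.571429, coefficient = 1
x_1 = 1.5000, f(x_1) = 0.400000, coefficient = 2
x_2 = 2.2500, f(x_2) = 0.307692, coefficient = 1

I ≈ (0.750000/2) × 1.679121 = 0.629670
Exact value: 0.619039
Error: 0.010631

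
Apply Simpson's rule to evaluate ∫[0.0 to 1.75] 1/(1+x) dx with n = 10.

f(x) = 1/(1+x)
a = 0.0, b = 1.75, n = 10
h = (b - a)/n = 0.175000

Simpson's rule: (h/3)[f(x₀) + 4f(x₁) + 2f(x₂) + ... + f(xₙ)]

x_0 = 0.0000, f(x_0) = 1.000000, coefficient = 1
x_1 = 0.1750, f(x_1) = 0.851064, coefficient = 4
x_2 = 0.3500, f(x_2) = 0.740741, coefficient = 2
x_3 = 0.5250, f(x_3) = 0.655738, coefficient = 4
x_4 = 0.7000, f(x_4) = 0.588235, coefficient = 2
x_5 = 0.8750, f(x_5) = 0.533333, coefficient = 4
x_6 = 1.0500, f(x_6) = 0.487805, coefficient = 2
x_7 = 1.2250, f(x_7) = 0.449438, coefficient = 4
x_8 = 1.4000, f(x_8) = 0.416667, coefficient = 2
x_9 = 1.5750, f(x_9) = 0.388350, coefficient = 4
x_10 = 1.7500, f(x_10) = 0.363636, coefficient = 1

I ≈ (0.175000/3) × 17.342222 = 1.011630
Exact value: 1.011601
Error: 0.000029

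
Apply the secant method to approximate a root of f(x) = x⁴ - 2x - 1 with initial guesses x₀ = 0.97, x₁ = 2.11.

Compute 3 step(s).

f(x) = x⁴ - 2x - 1
x₀ = 0.97, x₁ = 2.11

Secant formula: x_{n+1} = x_n - f(x_n)(x_n - x_{n-1})/(f(x_n) - f(x_{n-1}))

Iteration 1:
  f(0.970000) = -2.054707
  f(2.110000) = 14.601194
  x_2 = 2.110000 - 14.601194×(2.110000 - 0.970000)/(14.601194 - (-2.054707))
       = 1.110633
Iteration 2:
  f(2.110000) = 14.601194
  f(1.110633) = -1.699730
  x_3 = 1.110633 - (-1.699730)×(1.110633 - 2.110000)/(-1.699730 - 14.601194)
       = 1.214839
Iteration 3:
  f(1.110633) = -1.699730
  f(1.214839) = -1.251593
  x_4 = 1.214839 - (-1.251593)×(1.214839 - 1.110633)/(-1.251593 - (-1.699730))
       = 1.505874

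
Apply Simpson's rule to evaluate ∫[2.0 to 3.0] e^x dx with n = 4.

f(x) = e^x
a = 2.0, b = 3.0, n = 4
h = (b - a)/n = 0.250000

Simpson's rule: (h/3)[f(x₀) + 4f(x₁) + 2f(x₂) + ... + f(xₙ)]

x_0 = 2.0000, f(x_0) = 7.389056, coefficient = 1
x_1 = 2.2500, f(x_1) = 9.487736, coefficient = 4
x_2 = 2.5000, f(x_2) = 12.182494, coefficient = 2
x_3 = 2.7500, f(x_3) = 15.642632, coefficient = 4
x_4 = 3.0000, f(x_4) = 20.085537, coefficient = 1

I ≈ (0.250000/3) × 152.361052 = 12.696754
Exact value: 12.696481
Error: 0.000273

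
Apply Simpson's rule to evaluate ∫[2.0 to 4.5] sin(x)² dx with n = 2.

f(x) = sin(x)²
a = 2.0, b = 4.5, n = 2
h = (b - a)/n = 1.250000

Simpson's rule: (h/3)[f(x₀) + 4f(x₁) + 2f(x₂) + ... + f(xₙ)]

x_0 = 2.0000, f(x_0) = 0.826822, coefficient = 1
x_1 = 3.2500, f(x_1) = 0.011706, coefficient = 4
x_2 = 4.5000, f(x_2) = 0.955565, coefficient = 1

I ≈ (1.250000/3) × 1.829212 = 0.762172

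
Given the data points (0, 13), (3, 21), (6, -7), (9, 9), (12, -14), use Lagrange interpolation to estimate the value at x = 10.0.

Lagrange interpolation formula:
P(x) = Σ yᵢ × Lᵢ(x)
where Lᵢ(x) = Π_{j≠i} (x - xⱼ)/(xᵢ - xⱼ)

L_0(10.0) = (10.0 - 3)/(0 - 3) × (10.0 - 6)/(0 - 6) × (10.0 - 9)/(0 - 9) × (10.0 - 12)/(0 - 12) = -0.028807
L_1(10.0) = (10.0 - 0)/(3 - 0) × (10.0 - 6)/(3 - 6) × (10.0 - 9)/(3 - 9) × (10.0 - 12)/(3 - 12) = 0.164609
L_2(10.0) = (10.0 - 0)/(6 - 0) × (10.0 - 3)/(6 - 3) × (10.0 - 9)/(6 - 9) × (10.0 - 12)/(6 - 12) = -0.432099
L_3(10.0) = (10.0 - 0)/(9 - 0) × (10.0 - 3)/(9 - 3) × (10.0 - 6)/(9 - 6) × (10.0 - 12)/(9 - 12) = 1.152263
L_4(10.0) = (10.0 - 0)/(12 - 0) × (10.0 - 3)/(12 - 3) × (10.0 - 6)/(12 - 6) × (10.0 - 9)/(12 - 9) = 0.144033

P(10.0) = 13×L_0(10.0) + 21×L_1(10.0) + (-7)×L_2(10.0) + 9×L_3(10.0) + (-14)×L_4(10.0)
P(10.0) = 14.460905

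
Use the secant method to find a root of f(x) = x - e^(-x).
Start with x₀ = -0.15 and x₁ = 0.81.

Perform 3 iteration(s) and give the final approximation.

f(x) = x - e^(-x)
x₀ = -0.15, x₁ = 0.81

Secant formula: x_{n+1} = x_n - f(x_n)(x_n - x_{n-1})/(f(x_n) - f(x_{n-1}))

Iteration 1:
  f(-0.150000) = -1.311834
  f(0.810000) = 0.365142
  x_2 = 0.810000 - 0.365142×(0.810000 - (-0.150000))/(0.365142 - (-1.311834))
       = 0.600971
Iteration 2:
  f(0.810000) = 0.365142
  f(0.600971) = 0.052692
  x_3 = 0.600971 - 0.052692×(0.600971 - 0.810000)/(0.052692 - 0.365142)
       = 0.565720
Iteration 3:
  f(0.600971) = 0.052692
  f(0.565720) = -0.002231
  x_4 = 0.565720 - (-0.002231)×(0.565720 - 0.600971)/(-0.002231 - 0.052692)
       = 0.567152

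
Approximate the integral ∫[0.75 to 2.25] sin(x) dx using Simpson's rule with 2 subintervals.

f(x) = sin(x)
a = 0.75, b = 2.25, n = 2
h = (b - a)/n = 0.750000

Simpson's rule: (h/3)[f(x₀) + 4f(x₁) + 2f(x₂) + ... + f(xₙ)]

x_0 = 0.7500, f(x_0) = 0.681639, coefficient = 1
x_1 = 1.5000, f(x_1) = 0.997495, coefficient = 4
x_2 = 2.2500, f(x_2) = 0.778073, coefficient = 1

I ≈ (0.750000/3) × 5.449692 = 1.362423
Exact value: 1.359862
Error: 0.002560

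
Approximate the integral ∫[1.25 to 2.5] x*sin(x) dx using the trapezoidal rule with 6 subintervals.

f(x) = x*sin(x)
a = 1.25, b = 2.5, n = 6
h = (b - a)/n = 0.208333

Trapezoidal rule: (h/2)[f(x₀) + 2f(x₁) + 2f(x₂) + ... + f(xₙ)]

x_0 = 1.2500, f(x_0) = 1.186231, coefficient = 1
x_1 = 1.4583, f(x_1) = 1.449121, coefficient = 2
x_2 = 1.6667, f(x_2) = 1.659013, coefficient = 2
x_3 = 1.8750, f(x_3) = 1.788911, coefficient = 2
x_4 = 2.0833, f(x_4) = 1.815632, coefficient = 2
x_5 = 2.2917, f(x_5) = 1.721572, coefficient = 2
x_6 = 2.5000, f(x_6) = 1.496180, coefficient = 1

I ≈ (0.208333/2) × 19.550908 = 2.036553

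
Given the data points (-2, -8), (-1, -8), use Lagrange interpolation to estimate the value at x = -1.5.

Lagrange interpolation formula:
P(x) = Σ yᵢ × Lᵢ(x)
where Lᵢ(x) = Π_{j≠i} (x - xⱼ)/(xᵢ - xⱼ)

L_0(-1.5) = (-1.5 - (-1))/(-2 - (-1)) = 0.500000
L_1(-1.5) = (-1.5 - (-2))/(-1 - (-2)) = 0.500000

P(-1.5) = (-8)×L_0(-1.5) + (-8)×L_1(-1.5)
P(-1.5) = -8.000000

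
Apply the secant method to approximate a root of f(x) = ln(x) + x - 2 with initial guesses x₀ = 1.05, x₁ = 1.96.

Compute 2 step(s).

f(x) = ln(x) + x - 2
x₀ = 1.05, x₁ = 1.96

Secant formula: x_{n+1} = x_n - f(x_n)(x_n - x_{n-1})/(f(x_n) - f(x_{n-1}))

Iteration 1:
  f(1.050000) = -0.901210
  f(1.960000) = 0.632944
  x_2 = 1.960000 - 0.632944×(1.960000 - 1.050000)/(0.632944 - (-0.901210))
       = 1.584562
Iteration 2:
  f(1.960000) = 0.632944
  f(1.584562) = 0.044870
  x_3 = 1.584562 - 0.044870×(1.584562 - 1.960000)/(0.044870 - 0.632944)
       = 1.555916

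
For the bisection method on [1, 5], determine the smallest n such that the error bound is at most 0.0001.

We need (b-a)/2^n ≤ 0.0001
(5 - 1)/2^n ≤ 0.0001
4/2^n ≤ 0.0001
2^n ≥ 40000
n ≥ log₂(40000) = 15.29
n ≥ 16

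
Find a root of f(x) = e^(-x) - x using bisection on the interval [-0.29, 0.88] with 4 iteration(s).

f(x) = e^(-x) - x
Initial interval: [-0.29, 0.88]

Iteration 1:
  c_1 = (-0.290000 + 0.880000)/2 = 0.295000
  f(c_1) = f(0.295000) = 0.449532
  f(a) × f(c) ≥ 0, new interval: [0.295000, 0.880000]
Iteration 2:
  c_2 = (0.295000 + 0.880000)/2 = 0.587500
  f(c_2) = f(0.587500) = -0.031785
  f(a) × f(c) < 0, new interval: [0.295000, 0.587500]
Iteration 3:
  c_3 = (0.295000 + 0.587500)/2 = 0.441250
  f(c_3) = f(0.441250) = 0.201982
  f(a) × f(c) ≥ 0, new interval: [0.441250, 0.587500]
Iteration 4:
  c_4 = (0.441250 + 0.587500)/2 = 0.514375
  f(c_4) = f(0.514375) = 0.083499
  f(a) × f(c) ≥ 0, new interval: [0.514375, 0.587500]

After 4 iteration(s), the approximation is c_4 = 0.514375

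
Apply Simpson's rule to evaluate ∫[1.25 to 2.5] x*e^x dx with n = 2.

f(x) = x*e^x
a = 1.25, b = 2.5, n = 2
h = (b - a)/n = 0.625000

Simpson's rule: (h/3)[f(x₀) + 4f(x₁) + 2f(x₂) + ... + f(xₙ)]

x_0 = 1.2500, f(x_0) = 4.362929, coefficient = 1
x_1 = 1.8750, f(x_1) = 12.226536, coefficient = 4
x_2 = 2.5000, f(x_2) = 30.456235, coefficient = 1

I ≈ (0.625000/3) × 83.725307 = 17.442772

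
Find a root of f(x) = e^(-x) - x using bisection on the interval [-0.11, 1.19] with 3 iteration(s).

f(x) = e^(-x) - x
Initial interval: [-0.11, 1.19]

Iteration 1:
  c_1 = (-0.110000 + 1.190000)/2 = 0.540000
  f(c_1) = f(0.540000) = 0.042748
  f(a) × f(c) ≥ 0, new interval: [0.540000, 1.190000]
Iteration 2:
  c_2 = (0.540000 + 1.190000)/2 = 0.865000
  f(c_2) = f(0.865000) = -0.443948
  f(a) × f(c) < 0, new interval: [0.540000, 0.865000]
Iteration 3:
  c_3 = (0.540000 + 0.865000)/2 = 0.702500
  f(c_3) = f(0.702500) = -0.207155
  f(a) × f(c) < 0, new interval: [0.540000, 0.702500]

After 3 iteration(s), the approximation is c_3 = 0.702500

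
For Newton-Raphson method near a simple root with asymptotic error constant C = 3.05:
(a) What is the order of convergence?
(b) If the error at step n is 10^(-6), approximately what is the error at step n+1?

(a) Newton-Raphson has quadratic (order 2) convergence near simple roots.
    This means |e_{n+1}| ≈ C|e_n|².

(b) With |e_n| = 10^(-6) and C = 3.05:
    |e_{n+1}| ≈ 3.05 × (10^(-6))² = 3.05 × 10^(-12)

(a) 2 (quadratic); (b) |e_{n+1}| ≈ 3.050e-12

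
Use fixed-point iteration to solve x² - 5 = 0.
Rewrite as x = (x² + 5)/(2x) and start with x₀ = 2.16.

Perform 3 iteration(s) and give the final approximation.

Equation: x² - 5 = 0
Fixed-point form: x = (x² + 5)/(2x)
x₀ = 2.16

x_1 = g(2.160000) = 2.237407
x_2 = g(2.237407) = 2.236068
x_3 = g(2.236068) = 2.236068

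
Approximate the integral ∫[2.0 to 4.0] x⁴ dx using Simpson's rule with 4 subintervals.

f(x) = x⁴
a = 2.0, b = 4.0, n = 4
h = (b - a)/n = 0.500000

Simpson's rule: (h/3)[f(x₀) + 4f(x₁) + 2f(x₂) + ... + f(xₙ)]

x_0 = 2.0000, f(x_0) = 16.000000, coefficient = 1
x_1 = 2.5000, f(x_1) = 39.062500, coefficient = 4
x_2 = 3.0000, f(x_2) = 81.000000, coefficient = 2
x_3 = 3.5000, f(x_3) = 150.062500, coefficient = 4
x_4 = 4.0000, f(x_4) = 256.000000, coefficient = 1

I ≈ (0.500000/3) × 1190.500000 = 198.416667
Exact value: 198.400000
Error: 0.016667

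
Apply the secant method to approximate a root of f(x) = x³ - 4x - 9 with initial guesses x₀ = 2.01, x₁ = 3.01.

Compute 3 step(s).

f(x) = x³ - 4x - 9
x₀ = 2.01, x₁ = 3.01

Secant formula: x_{n+1} = x_n - f(x_n)(x_n - x_{n-1})/(f(x_n) - f(x_{n-1}))

Iteration 1:
  f(2.010000) = -8.919399
  f(3.010000) = 6.230901
  x_2 = 3.010000 - 6.230901×(3.010000 - 2.010000)/(6.230901 - (-8.919399))
       = 2.598728
Iteration 2:
  f(3.010000) = 6.230901
  f(2.598728) = -1.844703
  x_3 = 2.598728 - (-1.844703)×(2.598728 - 3.010000)/(-1.844703 - 6.230901)
       = 2.692674
Iteration 3:
  f(2.598728) = -1.844703
  f(2.692674) = -0.247479
  x_4 = 2.692674 - (-0.247479)×(2.692674 - 2.598728)/(-0.247479 - (-1.844703))
       = 2.707231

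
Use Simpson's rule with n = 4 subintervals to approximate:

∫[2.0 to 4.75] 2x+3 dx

f(x) = 2x+3
a = 2.0, b = 4.75, n = 4
h = (b - a)/n = 0.687500

Simpson's rule: (h/3)[f(x₀) + 4f(x₁) + 2f(x₂) + ... + f(xₙ)]

x_0 = 2.0000, f(x_0) = 7.000000, coefficient = 1
x_1 = 2.6875, f(x_1) = 8.375000, coefficient = 4
x_2 = 3.3750, f(x_2) = 9.750000, coefficient = 2
x_3 = 4.0625, f(x_3) = 11.125000, coefficient = 4
x_4 = 4.7500, f(x_4) = 12.500000, coefficient = 1

I ≈ (0.687500/3) × 117.000000 = 26.812500
Exact value: 26.812500
Error: 0.000000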